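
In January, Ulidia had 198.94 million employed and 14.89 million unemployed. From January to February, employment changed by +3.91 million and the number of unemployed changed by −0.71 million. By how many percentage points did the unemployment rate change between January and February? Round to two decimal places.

The unemployment rate changed by −0.43 percentage points.

January: labor force = 198.94 + 14.89 = 213.83; u = 14.89/213.83 = 6.96%.
February: labor force = 202.85 + 14.18 = 217.03; u = 14.18/217.03 = 6.53%.
Change = 6.53% − 6.96% = −0.43 pp.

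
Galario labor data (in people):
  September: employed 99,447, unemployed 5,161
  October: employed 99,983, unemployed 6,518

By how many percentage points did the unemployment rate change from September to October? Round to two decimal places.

September: labor force = 99,447 + 5,161 = 104,608; u = 5,161/104,608 = 4.93%.
October: labor force = 99,983 + 6,518 = 106,501; u = 6,518/106,501 = 6.12%.
Change = 6.12% − 4.93% = +1.19 pp.

The unemployment rate changed by +1.19 percentage points.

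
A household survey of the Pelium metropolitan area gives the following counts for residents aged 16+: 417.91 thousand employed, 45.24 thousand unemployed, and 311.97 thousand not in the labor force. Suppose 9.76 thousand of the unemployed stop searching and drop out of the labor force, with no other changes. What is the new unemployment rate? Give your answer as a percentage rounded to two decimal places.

New unemployment rate ≈ 7.83%.

Initially, labor force = 417.91 + 45.24 = 463.15 thousand, so u = 45.24/463.15 = 9.77%.
After the change, unemployed and labor force both fall by 9.76 → E = 417.91, U = 35.48, labor force = 453.39 thousand.
New unemployment rate = 35.48 / 453.39 = 7.83%.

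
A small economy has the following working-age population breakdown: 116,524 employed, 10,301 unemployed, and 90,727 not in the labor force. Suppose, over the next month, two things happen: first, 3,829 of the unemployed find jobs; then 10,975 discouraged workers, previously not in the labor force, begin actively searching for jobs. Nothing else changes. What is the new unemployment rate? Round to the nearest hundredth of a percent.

Initially, labor force = 116,524 + 10,301 = 126,825, so u = 10,301/126,825 = 8.12%.
After the first change, unemployed falls and employed rises by 3,829; labor force unchanged → E = 120,353, U = 6,472, labor force = 126,825.
After the second change, unemployed and labor force both rise by 10,975 → E = 120,353, U = 17,447, labor force = 137,800.
New unemployment rate = 17,447 / 137,800 = 12.66%.

New unemployment rate ≈ 12.66%.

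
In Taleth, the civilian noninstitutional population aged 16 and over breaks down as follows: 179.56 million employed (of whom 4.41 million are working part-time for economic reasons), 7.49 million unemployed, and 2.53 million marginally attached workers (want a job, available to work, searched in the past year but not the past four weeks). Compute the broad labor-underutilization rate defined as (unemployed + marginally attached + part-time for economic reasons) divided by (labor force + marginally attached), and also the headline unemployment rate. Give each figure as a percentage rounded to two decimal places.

Broad underutilization rate ≈ 7.61%; headline unemployment rate ≈ 4.00%.

Labor force = 179.56 + 7.49 = 187.05 million.
Numerator = 7.49 + 2.53 + 4.41 = 14.43 million.
Denominator = 187.05 + 2.53 = 189.58 million.
Broad rate = 14.43 / 189.58 = 7.61%.
Headline unemployment rate = 7.49 / 187.05 = 4.00%.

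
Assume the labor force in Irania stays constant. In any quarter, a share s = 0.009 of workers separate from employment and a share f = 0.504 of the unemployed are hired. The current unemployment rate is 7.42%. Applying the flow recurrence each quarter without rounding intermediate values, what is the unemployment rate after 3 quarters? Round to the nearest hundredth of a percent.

With a fixed labor force, u_{t+1} = u_t + s·(1−u_t) − f·u_t = u_t·(1−s−f) + s.
Here 1−s−f = 0.487 and s = 0.009.
u_1 = 0.074200 × 0.487 + 0.009 = 0.045135.
u_2 = 0.045135 × 0.487 + 0.009 = 0.030981.
u_3 = 0.030981 × 0.487 + 0.009 = 0.024088.

Unemployment rate after three quarters ≈ 2.41%.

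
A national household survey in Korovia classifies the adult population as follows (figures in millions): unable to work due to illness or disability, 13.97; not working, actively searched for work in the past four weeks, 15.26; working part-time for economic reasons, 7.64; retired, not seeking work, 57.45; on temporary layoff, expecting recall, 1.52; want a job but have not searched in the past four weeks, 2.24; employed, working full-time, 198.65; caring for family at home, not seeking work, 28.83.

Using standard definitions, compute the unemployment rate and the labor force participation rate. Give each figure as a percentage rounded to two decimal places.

Unemployment rate ≈ 7.52%; labor force participation rate ≈ 68.52%.

Employed = 7.64 + 198.65 = 206.29 million (anyone who worked, including part-time for economic reasons, counts as employed).
Unemployed = 15.26 + 1.52 = 16.78 million (jobless and actively searching, or on temporary layoff).
Labor force = 206.29 + 16.78 = 223.07 million.
Not in labor force = 13.97 + 57.45 + 2.24 + 28.83 = 102.49 million (those not working and not actively searching are outside the labor force — including those who want a job but have given up searching).
Civilian working-age population = 223.07 + 102.49 = 325.56 million.
Unemployment rate = 16.78 / 223.07 = 7.52%.
Labor force participation rate = 223.07 / 325.56 = 68.52%.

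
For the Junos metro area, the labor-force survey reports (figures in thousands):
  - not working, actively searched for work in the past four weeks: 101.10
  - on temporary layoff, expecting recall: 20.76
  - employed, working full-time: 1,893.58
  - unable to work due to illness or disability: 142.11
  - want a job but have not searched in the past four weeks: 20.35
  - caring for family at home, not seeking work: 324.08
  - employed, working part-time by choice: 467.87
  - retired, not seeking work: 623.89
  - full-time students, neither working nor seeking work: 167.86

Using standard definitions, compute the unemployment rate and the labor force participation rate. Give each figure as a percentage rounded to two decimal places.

Employed = 1,893.58 + 467.87 = 2,361.45 thousand.
Unemployed = 101.10 + 20.76 = 121.86 thousand (jobless and actively searching, or on temporary layoff).
Labor force = 2,361.45 + 121.86 = 2,483.31 thousand.
Not in labor force = 142.11 + 20.35 + 324.08 + 623.89 + 167.86 = 1,278.29 thousand (those not working and not actively searching are outside the labor force — including those who want a job but have given up searching).
Civilian working-age population = 2,483.31 + 1,278.29 = 3,761.60 thousand.
Unemployment rate = 121.86 / 2,483.31 = 4.91%.
Labor force participation rate = 2,483.31 / 3,761.60 = 66.02%.

Unemployment rate ≈ 4.91%; labor force participation rate ≈ 66.02%.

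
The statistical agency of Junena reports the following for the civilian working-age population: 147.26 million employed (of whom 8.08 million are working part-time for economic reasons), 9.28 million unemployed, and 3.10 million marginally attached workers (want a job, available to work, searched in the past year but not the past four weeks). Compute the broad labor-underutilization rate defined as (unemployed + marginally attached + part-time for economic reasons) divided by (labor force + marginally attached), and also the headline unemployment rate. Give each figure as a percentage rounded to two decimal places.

Labor force = 147.26 + 9.28 = 156.54 million.
Numerator = 9.28 + 3.10 + 8.08 = 20.46 million.
Denominator = 156.54 + 3.10 = 159.64 million.
Broad rate = 20.46 / 159.64 = 12.82%.
Headline unemployment rate = 9.28 / 156.54 = 5.93%.

Broad underutilization rate ≈ 12.82%; headline unemployment rate ≈ 5.93%.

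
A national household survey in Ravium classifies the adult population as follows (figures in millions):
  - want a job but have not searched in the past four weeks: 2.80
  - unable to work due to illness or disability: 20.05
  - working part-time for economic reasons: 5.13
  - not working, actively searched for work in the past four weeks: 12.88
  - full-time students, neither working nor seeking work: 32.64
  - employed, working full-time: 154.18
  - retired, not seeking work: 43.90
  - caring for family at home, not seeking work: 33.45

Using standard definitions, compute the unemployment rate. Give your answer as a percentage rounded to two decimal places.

Employed = 5.13 + 154.18 = 159.31 million (anyone who worked, including part-time for economic reasons, counts as employed).
Unemployed = 12.88 million.
Labor force = 159.31 + 12.88 = 172.19 million.
Unemployment rate = 12.88 / 172.19 = 7.48%.

Unemployment rate ≈ 7.48%.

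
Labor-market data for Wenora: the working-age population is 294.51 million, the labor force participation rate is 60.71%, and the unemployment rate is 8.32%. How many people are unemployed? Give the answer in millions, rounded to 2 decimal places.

About 14.88 million are unemployed.

Labor force = 0.6071 × 294.51 = 178.80 million.
Unemployed = 0.0832 × 178.80 ≈ 14.88 million.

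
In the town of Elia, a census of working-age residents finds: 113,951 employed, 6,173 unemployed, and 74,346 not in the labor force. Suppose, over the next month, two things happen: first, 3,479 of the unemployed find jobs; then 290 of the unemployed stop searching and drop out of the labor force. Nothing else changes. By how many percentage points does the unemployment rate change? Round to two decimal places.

Initially, labor force = 113,951 + 6,173 = 120,124, so u = 6,173/120,124 = 5.14%.
After the first change, unemployed falls and employed rises by 3,479; labor force unchanged → E = 117,430, U = 2,694, labor force = 120,124.
After the second change, unemployed and labor force both fall by 290 → E = 117,430, U = 2,404, labor force = 119,834.
New unemployment rate = 2,404 / 119,834 = 2.01%.
Change = 2.01% − 5.14% = −3.13 percentage points.

The unemployment rate changes by −3.13 percentage points.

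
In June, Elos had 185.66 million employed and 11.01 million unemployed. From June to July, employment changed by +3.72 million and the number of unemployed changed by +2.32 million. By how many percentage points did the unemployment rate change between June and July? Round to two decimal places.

June: labor force = 185.66 + 11.01 = 196.67; u = 11.01/196.67 = 5.60%.
July: labor force = 189.38 + 13.33 = 202.71; u = 13.33/202.71 = 6.58%.
Change = 6.58% − 5.60% = +0.98 pp.

The unemployment rate changed by +0.98 percentage points.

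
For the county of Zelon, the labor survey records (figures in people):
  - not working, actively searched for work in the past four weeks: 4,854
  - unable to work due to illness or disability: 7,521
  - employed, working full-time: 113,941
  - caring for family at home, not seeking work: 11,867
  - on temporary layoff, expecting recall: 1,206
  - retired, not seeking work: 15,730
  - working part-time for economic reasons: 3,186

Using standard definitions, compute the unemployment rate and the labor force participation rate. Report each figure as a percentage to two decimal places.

Unemployment rate ≈ 4.92%; labor force participation rate ≈ 77.82%.

Employed = 113,941 + 3,186 = 117,127 (anyone who worked, including part-time for economic reasons, counts as employed).
Unemployed = 4,854 + 1,206 = 6,060 (jobless and actively searching, or on temporary layoff).
Labor force = 117,127 + 6,060 = 123,187.
Not in labor force = 7,521 + 11,867 + 15,730 = 35,118 (those not working and not actively searching are outside the labor force).
Civilian working-age population = 123,187 + 35,118 = 158,305.
Unemployment rate = 6,060 / 123,187 = 4.92%.
Labor force participation rate = 123,187 / 158,305 = 77.82%.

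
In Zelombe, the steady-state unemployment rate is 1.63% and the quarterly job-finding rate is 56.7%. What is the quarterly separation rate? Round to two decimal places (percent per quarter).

Separation rate ≈ 0.94% per quarter.

From u* = s/(s+f): s = u·f/(1−u).
s = 0.0163 × 56.7 / (1 − 0.0163) = 0.9242 / 0.9837 ≈ 0.94% per quarter.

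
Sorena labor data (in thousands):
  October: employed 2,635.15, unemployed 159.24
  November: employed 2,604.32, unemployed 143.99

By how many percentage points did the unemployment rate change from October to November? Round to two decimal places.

October: labor force = 2,635.15 + 159.24 = 2,794.39; u = 159.24/2,794.39 = 5.70%.
November: labor force = 2,604.32 + 143.99 = 2,748.31; u = 143.99/2,748.31 = 5.24%.
Change = 5.24% − 5.70% = −0.46 pp.

The unemployment rate changed by −0.46 percentage points.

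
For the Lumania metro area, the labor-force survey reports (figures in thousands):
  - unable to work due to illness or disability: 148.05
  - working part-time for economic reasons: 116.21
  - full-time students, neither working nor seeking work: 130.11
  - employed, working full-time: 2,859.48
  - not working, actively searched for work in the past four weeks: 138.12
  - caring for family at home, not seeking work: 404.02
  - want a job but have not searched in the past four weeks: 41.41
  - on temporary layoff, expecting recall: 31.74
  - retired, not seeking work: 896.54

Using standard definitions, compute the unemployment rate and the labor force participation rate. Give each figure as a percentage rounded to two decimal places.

Unemployment rate ≈ 5.40%; labor force participation rate ≈ 66.00%.

Employed = 116.21 + 2,859.48 = 2,975.69 thousand (anyone who worked, including part-time for economic reasons, counts as employed).
Unemployed = 138.12 + 31.74 = 169.86 thousand (jobless and actively searching, or on temporary layoff).
Labor force = 2,975.69 + 169.86 = 3,145.55 thousand.
Not in labor force = 148.05 + 130.11 + 404.02 + 41.41 + 896.54 = 1,620.13 thousand (those not working and not actively searching are outside the labor force — including those who want a job but have given up searching).
Civilian working-age population = 3,145.55 + 1,620.13 = 4,765.68 thousand.
Unemployment rate = 169.86 / 3,145.55 = 5.40%.
Labor force participation rate = 3,145.55 / 4,765.68 = 66.00%.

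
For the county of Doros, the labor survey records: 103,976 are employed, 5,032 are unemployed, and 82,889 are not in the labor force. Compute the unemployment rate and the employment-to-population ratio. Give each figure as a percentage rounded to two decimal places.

Unemployment rate ≈ 4.62%; employment-population ratio ≈ 54.18%.

Labor force = employed + unemployed = 103,976 + 5,032 = 109,008.
Working-age population = 109,008 + 82,889 = 191,897.
Unemployment rate = 5,032 / 109,008 = 4.62%.
Employment-population ratio = 103,976 / 191,897 = 54.18%.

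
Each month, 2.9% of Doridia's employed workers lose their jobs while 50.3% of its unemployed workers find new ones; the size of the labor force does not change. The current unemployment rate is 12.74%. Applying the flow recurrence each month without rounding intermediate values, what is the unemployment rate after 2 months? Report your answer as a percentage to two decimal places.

With a fixed labor force, u_{t+1} = u_t + s·(1−u_t) − f·u_t = u_t·(1−s−f) + s.
Here 1−s−f = 0.468 and s = 0.029.
u_1 = 0.127400 × 0.468 + 0.029 = 0.088623.
u_2 = 0.088623 × 0.468 + 0.029 = 0.070476.

Unemployment rate after two months ≈ 7.05%.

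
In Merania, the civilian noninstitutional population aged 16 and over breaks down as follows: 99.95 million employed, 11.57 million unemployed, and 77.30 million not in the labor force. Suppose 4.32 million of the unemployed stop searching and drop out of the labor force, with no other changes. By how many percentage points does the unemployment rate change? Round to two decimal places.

The unemployment rate changes by −3.61 percentage points.

Initially, labor force = 99.95 + 11.57 = 111.52 million, so u = 11.57/111.52 = 10.37%.
After the change, unemployed and labor force both fall by 4.32 → E = 99.95, U = 7.25, labor force = 107.20 million.
New unemployment rate = 7.25 / 107.20 = 6.76%.
Change = 6.76% − 10.37% = −3.61 percentage points.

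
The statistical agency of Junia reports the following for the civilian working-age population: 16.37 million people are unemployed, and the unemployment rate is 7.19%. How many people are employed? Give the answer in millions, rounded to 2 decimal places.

About 211.31 million are employed.

Labor force = U / u = 16.37 / 0.0719 ≈ 227.68 million.
Employed = labor force − unemployed = 227.68 − 16.37 = 211.31 million.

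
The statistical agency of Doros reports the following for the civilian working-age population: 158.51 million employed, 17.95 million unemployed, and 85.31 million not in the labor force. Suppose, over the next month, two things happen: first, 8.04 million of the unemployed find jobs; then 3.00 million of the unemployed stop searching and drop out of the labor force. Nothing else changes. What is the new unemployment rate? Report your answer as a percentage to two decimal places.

New unemployment rate ≈ 3.98%.

Initially, labor force = 158.51 + 17.95 = 176.46 million, so u = 17.95/176.46 = 10.17%.
After the first change, unemployed falls and employed rises by 8.04; labor force unchanged → E = 166.55, U = 9.91, labor force = 176.46 million.
After the second change, unemployed and labor force both fall by 3.00 → E = 166.55, U = 6.91, labor force = 173.46 million.
New unemployment rate = 6.91 / 173.46 = 3.98%.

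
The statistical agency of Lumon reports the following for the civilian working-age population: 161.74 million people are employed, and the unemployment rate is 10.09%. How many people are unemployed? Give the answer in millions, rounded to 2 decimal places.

About 18.15 million are unemployed.

Let U be the number unemployed. The labor force is E + U, and U/(E+U) = 0.1009.
So U = 0.1009 × 161.74 / (1 − 0.1009) = 16.3196 / 0.8991 ≈ 18.15 million.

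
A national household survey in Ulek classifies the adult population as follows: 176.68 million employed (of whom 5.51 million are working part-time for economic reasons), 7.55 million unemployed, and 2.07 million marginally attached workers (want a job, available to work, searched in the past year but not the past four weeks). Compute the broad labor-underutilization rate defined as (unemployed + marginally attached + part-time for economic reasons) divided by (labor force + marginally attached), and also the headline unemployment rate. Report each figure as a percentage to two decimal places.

Labor force = 176.68 + 7.55 = 184.23 million.
Numerator = 7.55 + 2.07 + 5.51 = 15.13 million.
Denominator = 184.23 + 2.07 = 186.30 million.
Broad rate = 15.13 / 186.30 = 8.12%.
Headline unemployment rate = 7.55 / 184.23 = 4.10%.

Broad underutilization rate ≈ 8.12%; headline unemployment rate ≈ 4.10%.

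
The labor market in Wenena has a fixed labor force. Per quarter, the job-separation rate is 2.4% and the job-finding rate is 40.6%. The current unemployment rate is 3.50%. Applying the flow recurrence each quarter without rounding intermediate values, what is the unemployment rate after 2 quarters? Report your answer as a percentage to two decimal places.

With a fixed labor force, u_{t+1} = u_t + s·(1−u_t) − f·u_t = u_t·(1−s−f) + s.
Here 1−s−f = 0.570 and s = 0.024.
u_1 = 0.035000 × 0.570 + 0.024 = 0.043950.
u_2 = 0.043950 × 0.570 + 0.024 = 0.049051.

Unemployment rate after two quarters ≈ 4.91%.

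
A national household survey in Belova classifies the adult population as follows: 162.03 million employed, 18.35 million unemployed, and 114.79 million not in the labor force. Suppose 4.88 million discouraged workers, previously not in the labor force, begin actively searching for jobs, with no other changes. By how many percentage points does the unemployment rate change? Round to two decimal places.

The unemployment rate changes by +2.37 percentage points.

Initially, labor force = 162.03 + 18.35 = 180.38 million, so u = 18.35/180.38 = 10.17%.
After the change, unemployed and labor force both rise by 4.88 → E = 162.03, U = 23.23, labor force = 185.26 million.
New unemployment rate = 23.23 / 185.26 = 12.54%.
Change = 12.54% − 10.17% = +2.37 percentage points.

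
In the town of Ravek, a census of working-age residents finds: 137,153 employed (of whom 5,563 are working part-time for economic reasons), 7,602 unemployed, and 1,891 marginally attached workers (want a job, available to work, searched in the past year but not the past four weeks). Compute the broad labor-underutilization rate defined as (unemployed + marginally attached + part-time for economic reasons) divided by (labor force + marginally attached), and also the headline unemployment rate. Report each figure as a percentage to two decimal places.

Broad underutilization rate ≈ 10.27%; headline unemployment rate ≈ 5.25%.

Labor force = 137,153 + 7,602 = 144,755.
Numerator = 7,602 + 1,891 + 5,563 = 15,056.
Denominator = 144,755 + 1,891 = 146,646.
Broad rate = 15,056 / 146,646 = 10.27%.
Headline unemployment rate = 7,602 / 144,755 = 5.25%.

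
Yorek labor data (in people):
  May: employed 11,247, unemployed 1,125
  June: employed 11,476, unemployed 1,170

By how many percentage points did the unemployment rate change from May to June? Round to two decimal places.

May: labor force = 11,247 + 1,125 = 12,372; u = 1,125/12,372 = 9.09%.
June: labor force = 11,476 + 1,170 = 12,646; u = 1,170/12,646 = 9.25%.
Change = 9.25% − 9.09% = +0.16 pp.

The unemployment rate changed by +0.16 percentage points.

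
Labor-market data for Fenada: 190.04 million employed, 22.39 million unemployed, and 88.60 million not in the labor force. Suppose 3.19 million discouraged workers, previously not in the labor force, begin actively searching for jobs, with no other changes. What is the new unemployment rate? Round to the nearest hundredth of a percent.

Initially, labor force = 190.04 + 22.39 = 212.43 million, so u = 22.39/212.43 = 10.54%.
After the change, unemployed and labor force both rise by 3.19 → E = 190.04, U = 25.58, labor force = 215.62 million.
New unemployment rate = 25.58 / 215.62 = 11.86%.

New unemployment rate ≈ 11.86%.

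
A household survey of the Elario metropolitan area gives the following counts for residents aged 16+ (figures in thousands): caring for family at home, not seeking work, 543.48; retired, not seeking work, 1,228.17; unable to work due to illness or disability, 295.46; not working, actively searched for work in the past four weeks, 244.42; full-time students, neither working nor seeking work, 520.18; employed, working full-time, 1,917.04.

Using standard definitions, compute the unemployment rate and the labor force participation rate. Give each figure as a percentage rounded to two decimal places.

Unemployment rate ≈ 11.31%; labor force participation rate ≈ 45.52%.

Employed = 1,917.04 thousand.
Unemployed = 244.42 thousand.
Labor force = 1,917.04 + 244.42 = 2,161.46 thousand.
Not in labor force = 543.48 + 1,228.17 + 295.46 + 520.18 = 2,587.29 thousand (those not working and not actively searching are outside the labor force).
Civilian working-age population = 2,161.46 + 2,587.29 = 4,748.75 thousand.
Unemployment rate = 244.42 / 2,161.46 = 11.31%.
Labor force participation rate = 2,161.46 / 4,748.75 = 45.52%.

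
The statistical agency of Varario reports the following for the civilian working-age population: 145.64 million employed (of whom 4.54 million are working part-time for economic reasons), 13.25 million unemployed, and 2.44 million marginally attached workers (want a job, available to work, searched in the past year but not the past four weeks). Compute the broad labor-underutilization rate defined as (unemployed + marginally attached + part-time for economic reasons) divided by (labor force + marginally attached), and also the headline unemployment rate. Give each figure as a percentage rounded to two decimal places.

Broad underutilization rate ≈ 12.54%; headline unemployment rate ≈ 8.34%.

Labor force = 145.64 + 13.25 = 158.89 million.
Numerator = 13.25 + 2.44 + 4.54 = 20.23 million.
Denominator = 158.89 + 2.44 = 161.33 million.
Broad rate = 20.23 / 161.33 = 12.54%.
Headline unemployment rate = 13.25 / 158.89 = 8.34%.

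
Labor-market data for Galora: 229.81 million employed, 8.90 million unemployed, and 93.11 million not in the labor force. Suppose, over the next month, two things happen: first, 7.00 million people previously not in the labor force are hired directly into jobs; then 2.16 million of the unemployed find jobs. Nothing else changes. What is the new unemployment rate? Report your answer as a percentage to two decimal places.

New unemployment rate ≈ 2.74%.

Initially, labor force = 229.81 + 8.90 = 238.71 million, so u = 8.90/238.71 = 3.73%.
After the first change, employed and labor force both rise by 7.00; unemployed unchanged → E = 236.81, U = 8.90, labor force = 245.71 million.
After the second change, unemployed falls and employed rises by 2.16; labor force unchanged → E = 238.97, U = 6.74, labor force = 245.71 million.
New unemployment rate = 6.74 / 245.71 = 2.74%.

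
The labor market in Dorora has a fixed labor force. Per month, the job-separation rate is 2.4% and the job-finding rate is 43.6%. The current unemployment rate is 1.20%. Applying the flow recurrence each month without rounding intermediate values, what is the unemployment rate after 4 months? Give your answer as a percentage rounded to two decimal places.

With a fixed labor force, u_{t+1} = u_t + s·(1−u_t) − f·u_t = u_t·(1−s−f) + s.
Here 1−s−f = 0.540 and s = 0.024.
u_1 = 0.012000 × 0.540 + 0.024 = 0.030480.
u_2 = 0.030480 × 0.540 + 0.024 = 0.040459.
u_3 = 0.040459 × 0.540 + 0.024 = 0.045848.
u_4 = 0.045848 × 0.540 + 0.024 = 0.048758.

Unemployment rate after four months ≈ 4.88%.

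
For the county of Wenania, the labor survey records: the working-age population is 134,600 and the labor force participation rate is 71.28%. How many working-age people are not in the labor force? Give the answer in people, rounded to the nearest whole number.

Share not in the labor force = 1 − 0.7128 = 0.2872.
Not in labor force = 0.2872 × 134,600 ≈ 38,657.

About 38,657 are not in the labor force.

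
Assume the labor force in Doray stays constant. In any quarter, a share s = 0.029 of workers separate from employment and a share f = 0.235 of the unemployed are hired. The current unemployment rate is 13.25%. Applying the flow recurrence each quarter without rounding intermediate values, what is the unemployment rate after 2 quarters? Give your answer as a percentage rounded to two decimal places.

With a fixed labor force, u_{t+1} = u_t + s·(1−u_t) − f·u_t = u_t·(1−s−f) + s.
Here 1−s−f = 0.736 and s = 0.029.
u_1 = 0.132500 × 0.736 + 0.029 = 0.126520.
u_2 = 0.126520 × 0.736 + 0.029 = 0.122119.

Unemployment rate after two quarters ≈ 12.21%.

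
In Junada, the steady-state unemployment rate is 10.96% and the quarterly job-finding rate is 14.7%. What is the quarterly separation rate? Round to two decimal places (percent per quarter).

From u* = s/(s+f): s = u·f/(1−u).
s = 0.1096 × 14.7 / (1 − 0.1096) = 1.6111 / 0.8904 ≈ 1.81% per quarter.

Separation rate ≈ 1.81% per quarter.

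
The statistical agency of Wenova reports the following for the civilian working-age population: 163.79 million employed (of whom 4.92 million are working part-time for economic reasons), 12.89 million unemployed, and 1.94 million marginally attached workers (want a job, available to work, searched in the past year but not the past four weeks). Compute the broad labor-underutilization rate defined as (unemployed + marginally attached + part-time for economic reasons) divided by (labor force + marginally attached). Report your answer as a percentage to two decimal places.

Broad underutilization rate ≈ 11.06%.

Labor force = 163.79 + 12.89 = 176.68 million.
Numerator = 12.89 + 1.94 + 4.92 = 19.75 million.
Denominator = 176.68 + 1.94 = 178.62 million.
Broad rate = 19.75 / 178.62 = 11.06%.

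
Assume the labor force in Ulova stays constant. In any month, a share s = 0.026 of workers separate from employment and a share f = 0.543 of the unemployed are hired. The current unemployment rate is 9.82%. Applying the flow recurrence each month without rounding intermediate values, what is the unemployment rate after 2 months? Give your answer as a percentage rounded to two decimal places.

With a fixed labor force, u_{t+1} = u_t + s·(1−u_t) − f·u_t = u_t·(1−s−f) + s.
Here 1−s−f = 0.431 and s = 0.026.
u_1 = 0.098200 × 0.431 + 0.026 = 0.068324.
u_2 = 0.068324 × 0.431 + 0.026 = 0.055448.

Unemployment rate after two months ≈ 5.54%.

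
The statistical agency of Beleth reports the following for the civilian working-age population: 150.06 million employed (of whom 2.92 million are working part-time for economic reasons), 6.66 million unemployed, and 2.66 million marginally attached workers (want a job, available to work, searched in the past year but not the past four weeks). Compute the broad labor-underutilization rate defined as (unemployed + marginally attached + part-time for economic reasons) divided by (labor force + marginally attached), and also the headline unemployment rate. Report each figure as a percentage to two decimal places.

Broad underutilization rate ≈ 7.68%; headline unemployment rate ≈ 4.25%.

Labor force = 150.06 + 6.66 = 156.72 million.
Numerator = 6.66 + 2.66 + 2.92 = 12.24 million.
Denominator = 156.72 + 2.66 = 159.38 million.
Broad rate = 12.24 / 159.38 = 7.68%.
Headline unemployment rate = 6.66 / 156.72 = 4.25%.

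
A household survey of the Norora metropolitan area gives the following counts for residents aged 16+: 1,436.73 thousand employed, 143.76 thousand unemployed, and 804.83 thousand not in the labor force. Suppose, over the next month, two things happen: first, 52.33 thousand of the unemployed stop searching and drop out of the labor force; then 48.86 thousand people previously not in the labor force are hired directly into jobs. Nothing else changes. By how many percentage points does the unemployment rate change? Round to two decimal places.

Initially, labor force = 1,436.73 + 143.76 = 1,580.49 thousand, so u = 143.76/1,580.49 = 9.10%.
After the first change, unemployed and labor force both fall by 52.33 → E = 1,436.73, U = 91.43, labor force = 1,528.16 thousand.
After the second change, employed and labor force both rise by 48.86; unemployed unchanged → E = 1,485.59, U = 91.43, labor force = 1,577.02 thousand.
New unemployment rate = 91.43 / 1,577.02 = 5.80%.
Change = 5.80% − 9.10% = −3.30 percentage points.

The unemployment rate changes by −3.30 percentage points.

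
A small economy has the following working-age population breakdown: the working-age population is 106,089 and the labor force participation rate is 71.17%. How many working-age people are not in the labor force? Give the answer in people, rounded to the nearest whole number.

Share not in the labor force = 1 − 0.7117 = 0.2883.
Not in labor force = 0.2883 × 106,089 ≈ 30,585.

About 30,585 are not in the labor force.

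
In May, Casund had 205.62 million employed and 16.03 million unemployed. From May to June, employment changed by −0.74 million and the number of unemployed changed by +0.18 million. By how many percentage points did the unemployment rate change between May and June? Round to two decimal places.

May: labor force = 205.62 + 16.03 = 221.65; u = 16.03/221.65 = 7.23%.
June: labor force = 204.88 + 16.21 = 221.09; u = 16.21/221.09 = 7.33%.
Change = 7.33% − 7.23% = +0.10 pp.

The unemployment rate changed by +0.10 percentage points.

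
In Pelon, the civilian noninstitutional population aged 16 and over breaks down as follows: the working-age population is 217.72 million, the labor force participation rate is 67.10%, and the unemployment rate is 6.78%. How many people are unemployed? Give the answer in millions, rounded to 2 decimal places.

About 9.90 million are unemployed.

Labor force = 0.6710 × 217.72 = 146.09 million.
Unemployed = 0.0678 × 146.09 ≈ 9.90 million.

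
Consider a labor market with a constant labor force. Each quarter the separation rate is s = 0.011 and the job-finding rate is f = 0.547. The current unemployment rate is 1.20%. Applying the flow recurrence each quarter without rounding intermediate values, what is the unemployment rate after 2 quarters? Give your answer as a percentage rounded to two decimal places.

With a fixed labor force, u_{t+1} = u_t + s·(1−u_t) − f·u_t = u_t·(1−s−f) + s.
Here 1−s−f = 0.442 and s = 0.011.
u_1 = 0.012000 × 0.442 + 0.011 = 0.016304.
u_2 = 0.016304 × 0.442 + 0.011 = 0.018206.

Unemployment rate after two quarters ≈ 1.82%.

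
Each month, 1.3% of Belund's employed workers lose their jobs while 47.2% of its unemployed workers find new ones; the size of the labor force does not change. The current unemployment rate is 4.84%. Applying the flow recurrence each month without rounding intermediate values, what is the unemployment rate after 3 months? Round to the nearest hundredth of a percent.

Unemployment rate after three months ≈ 2.98%.

With a fixed labor force, u_{t+1} = u_t + s·(1−u_t) − f·u_t = u_t·(1−s−f) + s.
Here 1−s−f = 0.515 and s = 0.013.
u_1 = 0.048400 × 0.515 + 0.013 = 0.037926.
u_2 = 0.037926 × 0.515 + 0.013 = 0.032532.
u_3 = 0.032532 × 0.515 + 0.013 = 0.029754.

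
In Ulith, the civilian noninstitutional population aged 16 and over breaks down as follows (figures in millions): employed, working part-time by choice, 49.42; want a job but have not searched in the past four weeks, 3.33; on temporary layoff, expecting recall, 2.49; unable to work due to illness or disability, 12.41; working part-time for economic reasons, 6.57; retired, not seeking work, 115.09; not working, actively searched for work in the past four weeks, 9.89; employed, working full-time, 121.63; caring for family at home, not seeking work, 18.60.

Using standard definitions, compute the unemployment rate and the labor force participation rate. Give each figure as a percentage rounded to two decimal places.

Unemployment rate ≈ 6.52%; labor force participation rate ≈ 55.98%.

Employed = 49.42 + 6.57 + 121.63 = 177.62 million (anyone who worked, including part-time for economic reasons, counts as employed).
Unemployed = 2.49 + 9.89 = 12.38 million (jobless and actively searching, or on temporary layoff).
Labor force = 177.62 + 12.38 = 190.00 million.
Not in labor force = 3.33 + 12.41 + 115.09 + 18.60 = 149.43 million (those not working and not actively searching are outside the labor force — including those who want a job but have given up searching).
Civilian working-age population = 190.00 + 149.43 = 339.43 million.
Unemployment rate = 12.38 / 190.00 = 6.52%.
Labor force participation rate = 190.00 / 339.43 = 55.98%.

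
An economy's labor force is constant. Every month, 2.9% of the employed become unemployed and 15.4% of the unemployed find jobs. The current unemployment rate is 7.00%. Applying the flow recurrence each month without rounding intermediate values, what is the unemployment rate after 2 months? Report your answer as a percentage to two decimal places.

With a fixed labor force, u_{t+1} = u_t + s·(1−u_t) − f·u_t = u_t·(1−s−f) + s.
Here 1−s−f = 0.817 and s = 0.029.
u_1 = 0.070000 × 0.817 + 0.029 = 0.086190.
u_2 = 0.086190 × 0.817 + 0.029 = 0.099417.

Unemployment rate after two months ≈ 9.94%.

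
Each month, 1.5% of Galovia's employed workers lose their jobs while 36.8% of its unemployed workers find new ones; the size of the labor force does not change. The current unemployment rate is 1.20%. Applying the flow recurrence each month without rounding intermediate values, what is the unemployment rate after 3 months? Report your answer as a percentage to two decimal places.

Unemployment rate after three months ≈ 3.28%.

With a fixed labor force, u_{t+1} = u_t + s·(1−u_t) − f·u_t = u_t·(1−s−f) + s.
Here 1−s−f = 0.617 and s = 0.015.
u_1 = 0.012000 × 0.617 + 0.015 = 0.022404.
u_2 = 0.022404 × 0.617 + 0.015 = 0.028823.
u_3 = 0.028823 × 0.617 + 0.015 = 0.032784.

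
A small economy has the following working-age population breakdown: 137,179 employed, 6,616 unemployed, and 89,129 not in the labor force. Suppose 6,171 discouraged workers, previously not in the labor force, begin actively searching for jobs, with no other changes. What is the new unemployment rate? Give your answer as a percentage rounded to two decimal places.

Initially, labor force = 137,179 + 6,616 = 143,795, so u = 6,616/143,795 = 4.60%.
After the change, unemployed and labor force both rise by 6,171 → E = 137,179, U = 12,787, labor force = 149,966.
New unemployment rate = 12,787 / 149,966 = 8.53%.

New unemployment rate ≈ 8.53%.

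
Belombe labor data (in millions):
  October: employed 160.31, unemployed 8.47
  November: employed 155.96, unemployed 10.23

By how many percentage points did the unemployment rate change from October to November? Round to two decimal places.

The unemployment rate changed by +1.14 percentage points.

October: labor force = 160.31 + 8.47 = 168.78; u = 8.47/168.78 = 5.02%.
November: labor force = 155.96 + 10.23 = 166.19; u = 10.23/166.19 = 6.16%.
Change = 6.16% − 5.02% = +1.14 pp.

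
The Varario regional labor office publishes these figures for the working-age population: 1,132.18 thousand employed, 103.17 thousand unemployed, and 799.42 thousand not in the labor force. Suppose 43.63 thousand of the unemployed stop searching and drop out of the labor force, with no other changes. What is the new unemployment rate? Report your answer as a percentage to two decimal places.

Initially, labor force = 1,132.18 + 103.17 = 1,235.35 thousand, so u = 103.17/1,235.35 = 8.35%.
After the change, unemployed and labor force both fall by 43.63 → E = 1,132.18, U = 59.54, labor force = 1,191.72 thousand.
New unemployment rate = 59.54 / 1,191.72 = 5.00%.

New unemployment rate ≈ 5.00%.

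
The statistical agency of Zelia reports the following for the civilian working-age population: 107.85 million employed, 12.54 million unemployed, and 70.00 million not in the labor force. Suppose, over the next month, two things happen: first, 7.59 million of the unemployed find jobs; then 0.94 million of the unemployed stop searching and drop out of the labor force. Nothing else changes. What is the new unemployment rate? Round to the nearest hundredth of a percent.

New unemployment rate ≈ 3.36%.

Initially, labor force = 107.85 + 12.54 = 120.39 million, so u = 12.54/120.39 = 10.42%.
After the first change, unemployed falls and employed rises by 7.59; labor force unchanged → E = 115.44, U = 4.95, labor force = 120.39 million.
After the second change, unemployed and labor force both fall by 0.94 → E = 115.44, U = 4.01, labor force = 119.45 million.
New unemployment rate = 4.01 / 119.45 = 3.36%.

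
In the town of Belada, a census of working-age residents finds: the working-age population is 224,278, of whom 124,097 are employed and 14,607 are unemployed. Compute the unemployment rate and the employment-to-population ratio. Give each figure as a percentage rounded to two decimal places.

Unemployment rate ≈ 10.53%; employment-population ratio ≈ 55.33%.

Labor force = employed + unemployed = 124,097 + 14,607 = 138,704.
Unemployment rate = 14,607 / 138,704 = 10.53%.
Employment-population ratio = 124,097 / 224,278 = 55.33%.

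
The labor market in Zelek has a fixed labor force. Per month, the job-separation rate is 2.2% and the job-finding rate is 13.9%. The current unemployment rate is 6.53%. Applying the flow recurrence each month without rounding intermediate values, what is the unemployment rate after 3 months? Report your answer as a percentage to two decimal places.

With a fixed labor force, u_{t+1} = u_t + s·(1−u_t) − f·u_t = u_t·(1−s−f) + s.
Here 1−s−f = 0.839 and s = 0.022.
u_1 = 0.065300 × 0.839 + 0.022 = 0.076787.
u_2 = 0.076787 × 0.839 + 0.022 = 0.086424.
u_3 = 0.086424 × 0.839 + 0.022 = 0.094510.

Unemployment rate after three months ≈ 9.45%.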